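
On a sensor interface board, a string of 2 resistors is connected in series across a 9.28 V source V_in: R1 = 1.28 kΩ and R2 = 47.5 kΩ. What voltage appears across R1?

Total series resistance ΣR = 1.28 + 47.5 = 48.78 kΩ.
By the voltage-divider rule, V = 9.28 × 1.280/48.78 = 0.2435 V.

V ≈ 0.244 V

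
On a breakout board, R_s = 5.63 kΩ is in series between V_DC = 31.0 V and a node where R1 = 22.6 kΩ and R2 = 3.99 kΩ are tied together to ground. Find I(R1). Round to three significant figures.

Combine the parallel branches: R_p = (1/22.6 + 1/3.99)⁻¹ = 3.391 kΩ.
Node voltage V_A = V_DC · R_p/(R_s + R_p) = 31.0 × 0.3759 = 11.65 V.
I(R1) = V_A / R1 = 11.65/22.6 = 0.5156 mA.

I ≈ 0.516 mA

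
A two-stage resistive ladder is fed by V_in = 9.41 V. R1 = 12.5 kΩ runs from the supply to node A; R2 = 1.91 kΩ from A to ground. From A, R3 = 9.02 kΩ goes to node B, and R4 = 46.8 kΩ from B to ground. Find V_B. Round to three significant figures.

Node A sees R2 in parallel with the series input of stage 2, R3 + R4 = 55.82 kΩ.
R2 ‖ (R3+R4) = 1.847 kΩ.
First divider: V_A = V_in · 1.847/(12.5 + 1.847) = 1.211 V.
V_B = V_A × 0.8384 = 1.016 V.

V_B ≈ 1.02 V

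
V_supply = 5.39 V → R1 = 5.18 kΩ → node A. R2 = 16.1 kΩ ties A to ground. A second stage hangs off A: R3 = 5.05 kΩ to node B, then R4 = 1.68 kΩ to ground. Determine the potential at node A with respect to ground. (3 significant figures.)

Looking into the second stage from A: R3 + R4 = 6.730 kΩ appears in parallel with R2.
Effective lower resistance at A: R2 ‖ 6.730 = 4.746 kΩ.
First divider: V_A = V_supply · 4.746/(5.18 + 4.746) = 2.577 V.

V_A ≈ 2.58 V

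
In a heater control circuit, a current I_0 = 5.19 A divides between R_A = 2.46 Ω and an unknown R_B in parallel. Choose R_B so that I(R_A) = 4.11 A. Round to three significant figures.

Two-branch current divider: I_A = I_0 · R_B/(R_A + R_B).
With f = 0.7919, R_B = R_A · f/(1−f) = 2.46 × 3.806 = 9.362 Ω.

R_B ≈ 9.36 Ω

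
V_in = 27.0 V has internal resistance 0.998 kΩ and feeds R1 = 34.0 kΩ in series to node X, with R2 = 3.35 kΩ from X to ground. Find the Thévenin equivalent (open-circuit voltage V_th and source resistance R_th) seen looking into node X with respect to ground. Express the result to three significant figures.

V_th ≈ 2.36 V, R_th ≈ 3.06 kΩ

R1' = 0.998 + 34.0 = 35.00 kΩ (source resistance + R1).
With X open, the divider is unloaded: V_th = 27.0 × 3.35/38.35 = 2.359 V.
With V_in suppressed (replaced by a short), R_th = R1' ‖ R2 = (35.00 × 3.35)/(35.00 + 3.35) = 3.057 kΩ.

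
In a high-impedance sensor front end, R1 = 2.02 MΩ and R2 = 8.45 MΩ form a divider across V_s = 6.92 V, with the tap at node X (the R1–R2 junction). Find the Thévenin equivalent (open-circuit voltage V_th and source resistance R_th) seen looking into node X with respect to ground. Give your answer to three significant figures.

V_th ≈ 5.58 V, R_th ≈ 1.63 MΩ

With X open, the divider is unloaded: V_th = 6.92 × 8.45/10.47 = 5.585 V.
With V_s suppressed (replaced by a short), R_th = R1 ‖ R2 = (2.020 × 8.45)/(2.020 + 8.45) = 1.630 MΩ.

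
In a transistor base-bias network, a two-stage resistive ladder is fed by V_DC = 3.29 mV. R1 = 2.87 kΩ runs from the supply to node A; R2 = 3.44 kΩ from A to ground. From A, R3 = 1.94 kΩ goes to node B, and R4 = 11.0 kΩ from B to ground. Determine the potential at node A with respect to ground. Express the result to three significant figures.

V_A ≈ 1.60 mV

Node A sees R2 in parallel with the series input of stage 2, R3 + R4 = 12.94 kΩ.
Effective lower resistance at A: R2 ‖ 12.94 = 2.718 kΩ.
First divider: V_A = V_DC · 2.718/(2.87 + 2.718) = 1.600 mV.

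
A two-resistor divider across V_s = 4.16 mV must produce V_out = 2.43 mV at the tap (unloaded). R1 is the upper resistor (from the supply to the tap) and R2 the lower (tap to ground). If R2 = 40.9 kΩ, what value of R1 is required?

R1 ≈ 29.1 kΩ

V_out/V_s = R2/(R1+R2) = 0.5841.
Rearranging, R1 = R2·(1−k)/k = 40.9 × 0.7119 = 29.12 kΩ.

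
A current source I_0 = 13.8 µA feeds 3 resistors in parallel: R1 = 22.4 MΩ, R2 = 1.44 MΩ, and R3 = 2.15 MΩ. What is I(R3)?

I ≈ 5.33 µA

Total conductance ΣG = 1/22.4 + 1/1.44 + 1/2.15 = 1.204 (units of 1/MΩ).
R3 takes the fraction G_k/ΣG = 0.4651/1.204 = 0.3862, so I = 13.8 × 0.3862 = 5.330 µA.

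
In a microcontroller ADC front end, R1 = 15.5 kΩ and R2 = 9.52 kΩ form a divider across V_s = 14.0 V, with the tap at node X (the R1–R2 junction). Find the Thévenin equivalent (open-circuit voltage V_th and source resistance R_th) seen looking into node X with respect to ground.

With X open, the divider is unloaded: V_th = 14.0 × 9.52/25.02 = 5.327 V.
Zeroing V_s shorts the top of R1 to ground, so R_th = R1 ‖ R2 = 5.898 kΩ.

V_th ≈ 5.33 V, R_th ≈ 5.90 kΩ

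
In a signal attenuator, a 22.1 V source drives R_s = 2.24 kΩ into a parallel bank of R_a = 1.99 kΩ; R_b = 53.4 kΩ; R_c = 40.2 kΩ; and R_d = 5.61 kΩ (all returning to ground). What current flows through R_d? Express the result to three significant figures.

I ≈ 1.50 mA

Combine the parallel branches: R_p = (1/1.99 + 1/53.4 + 1/40.2 + 1/5.61)⁻¹ = 1.381 kΩ.
Node voltage V_A = V_in · R_p/(R_s + R_p) = 22.1 × 0.3813 = 8.427 V.
I(R_d) = V_A / R_d = 8.427/5.61 = 1.502 mA.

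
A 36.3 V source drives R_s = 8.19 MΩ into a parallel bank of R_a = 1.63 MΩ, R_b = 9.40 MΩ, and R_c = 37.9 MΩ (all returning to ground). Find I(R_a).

I ≈ 3.13 µA

Equivalent of the parallel group: R_p = 1.340 MΩ.
Node voltage V_A = V_in · R_p/(R_s + R_p) = 36.3 × 0.1406 = 5.104 V.
I(R_a) = V_A / R_a = 5.104/1.63 = 3.131 µA.
(Check via current divider: I_total = 3.809 µA; share G_k/ΣG = 0.8221 → same result.)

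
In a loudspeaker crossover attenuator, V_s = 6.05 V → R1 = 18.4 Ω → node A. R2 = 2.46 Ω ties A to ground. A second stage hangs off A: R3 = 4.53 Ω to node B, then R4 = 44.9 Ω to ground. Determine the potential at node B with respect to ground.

V_B ≈ 0.621 V

Node A sees R2 in parallel with the series input of stage 2, R3 + R4 = 49.43 Ω.
R2 ‖ (R3+R4) = 2.343 Ω.
V_A = 6.05 × 2.343/(18.4 + 2.343) = 0.6835 V.
V_B = V_A × 0.9084 = 0.6208 V.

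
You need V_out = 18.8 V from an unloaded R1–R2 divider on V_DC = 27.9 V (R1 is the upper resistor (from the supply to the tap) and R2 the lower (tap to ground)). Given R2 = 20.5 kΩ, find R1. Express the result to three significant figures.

Required fraction k = V_out/V_DC = 0.6738.
Rearranging, R1 = R2·(1−k)/k = 20.5 × 0.4840 = 9.923 kΩ.

R1 ≈ 9.92 kΩ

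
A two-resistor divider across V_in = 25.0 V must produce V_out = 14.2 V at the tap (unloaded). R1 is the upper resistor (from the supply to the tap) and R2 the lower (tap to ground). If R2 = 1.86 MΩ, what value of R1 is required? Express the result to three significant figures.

The divider ratio is R2/(R1+R2) = 14.2/25.0 = 0.5680.
R1 = R2·(1/k − 1) = 1.86 × 0.7606 = 1.415 MΩ.

R1 ≈ 1.41 MΩ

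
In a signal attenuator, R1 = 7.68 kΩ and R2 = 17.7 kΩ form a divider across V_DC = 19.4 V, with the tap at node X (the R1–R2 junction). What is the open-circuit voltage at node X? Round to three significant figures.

V_th is the unloaded tap voltage: V_DC · R2/(R1+R2) = 19.4 × 0.6974 = 13.53 V.

V_th ≈ 13.5 V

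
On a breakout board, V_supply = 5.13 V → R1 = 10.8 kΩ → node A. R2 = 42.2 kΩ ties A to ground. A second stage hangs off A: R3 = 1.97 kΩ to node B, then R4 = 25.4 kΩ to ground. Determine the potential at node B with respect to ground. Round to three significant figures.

Looking into the second stage from A: R3 + R4 = 27.37 kΩ appears in parallel with R2.
Effective lower resistance at A: R2 ‖ 27.37 = 16.60 kΩ.
First divider: V_A = V_supply · 16.60/(10.8 + 16.60) = 3.108 V.
Then the unloaded second divider: V_B = V_A × R4/(R3+R4) = 3.108 × 0.9280 = 2.884 V.

V_B ≈ 2.88 V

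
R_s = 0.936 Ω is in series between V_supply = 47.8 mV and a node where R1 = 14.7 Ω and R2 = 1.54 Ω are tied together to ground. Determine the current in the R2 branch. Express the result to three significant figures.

I ≈ 18.6 mA

Combine the parallel branches: R_p = (1/14.7 + 1/1.54)⁻¹ = 1.394 Ω.
V_A = 47.8 × 1.394/2.330 = 28.60 mV.
I(R2) = V_A / R2 = 28.60/1.54 = 18.57 mA.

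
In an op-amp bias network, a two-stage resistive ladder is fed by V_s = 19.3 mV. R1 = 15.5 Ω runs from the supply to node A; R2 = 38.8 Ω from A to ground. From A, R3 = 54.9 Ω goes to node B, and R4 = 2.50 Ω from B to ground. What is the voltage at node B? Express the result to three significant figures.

V_B ≈ 0.503 mV

The second stage (R3 + R4 = 57.40 Ω) loads node A in parallel with R2.
R2 ‖ (R3+R4) = 23.15 Ω.
V_A = 19.3 × 23.15/(15.5 + 23.15) = 11.56 mV.
V_B = V_A × 0.04355 = 0.5035 mV.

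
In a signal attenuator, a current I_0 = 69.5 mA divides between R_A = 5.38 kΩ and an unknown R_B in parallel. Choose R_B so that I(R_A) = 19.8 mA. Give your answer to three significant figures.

R_B ≈ 2.14 kΩ

The fraction through R_A equals R_B/(R_A+R_B).
With f = 0.2849, R_B = R_A · f/(1−f) = 5.38 × 0.3984 = 2.143 kΩ.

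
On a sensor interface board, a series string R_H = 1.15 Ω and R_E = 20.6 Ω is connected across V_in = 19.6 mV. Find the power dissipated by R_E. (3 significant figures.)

P ≈ 16.7 µW

The common current is I = 19.6/21.75 = 0.9011 mA.
V(R_E) = I·R = 18.56 mV; P = V·I = 18.56 × 0.9011 = 16.73 µW.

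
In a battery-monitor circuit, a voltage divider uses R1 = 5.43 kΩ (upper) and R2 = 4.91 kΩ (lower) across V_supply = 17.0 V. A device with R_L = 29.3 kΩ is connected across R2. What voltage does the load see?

First combine the lower leg with the load: R2 ‖ R_L = 4.205 kΩ.
Then V_out = V_supply · R2'/(R1 + R2') = 17.0 × 4.205/9.635 = 7.420 V.
(Unloaded it would be 8.07 V; the load pulls it down.)

V_out ≈ 7.42 V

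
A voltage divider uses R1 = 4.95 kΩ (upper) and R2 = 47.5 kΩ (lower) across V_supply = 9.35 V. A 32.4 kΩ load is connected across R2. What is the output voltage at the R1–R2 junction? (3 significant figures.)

The load sits in parallel with R2, giving an effective lower resistance R2' = R2·R_L/(R2+R_L) = 19.26 kΩ.
Now apply the divider: V_out = 9.35 × 0.7956 = 7.438 V.
(Unloaded it would be 8.47 V; the load pulls it down.)

V_out ≈ 7.44 V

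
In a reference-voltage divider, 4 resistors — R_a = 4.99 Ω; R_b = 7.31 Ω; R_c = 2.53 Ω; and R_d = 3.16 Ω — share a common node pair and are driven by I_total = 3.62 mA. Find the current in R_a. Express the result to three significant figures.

Conductances: ΣG = 1/4.99 + 1/7.31 + 1/2.53 + 1/3.16 = 1.049 (1/Ω).
Current divider: I(R_a) = I_total · G_k/ΣG = 3.62 × (0.2004/1.049) = 3.62 × 0.1911 = 0.6916 mA.

I ≈ 0.692 mA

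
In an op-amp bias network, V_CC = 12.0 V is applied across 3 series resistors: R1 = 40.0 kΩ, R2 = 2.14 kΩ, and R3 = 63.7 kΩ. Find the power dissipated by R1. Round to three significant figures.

The common current is I = 12.0/105.8 = 0.1134 mA.
P = I²R = 0.01285 × 40.0 = 0.5142 mW.

P ≈ 0.514 mW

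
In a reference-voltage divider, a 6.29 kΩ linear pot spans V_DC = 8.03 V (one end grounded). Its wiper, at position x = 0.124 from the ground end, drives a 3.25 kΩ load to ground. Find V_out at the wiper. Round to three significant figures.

V_out ≈ 0.823 V

Lower segment x·R_p = 0.7800 kΩ; upper segment (1−x)·R_p = 5.510 kΩ.
Lower segment in parallel with the load: 0.7800 ‖ 3.25 = 0.6290 kΩ.
Loaded-divider output: V_out = 8.03 × 0.1025 = 0.8228 V.
(Unloaded: V_out = x·V_DC = 0.996 V.)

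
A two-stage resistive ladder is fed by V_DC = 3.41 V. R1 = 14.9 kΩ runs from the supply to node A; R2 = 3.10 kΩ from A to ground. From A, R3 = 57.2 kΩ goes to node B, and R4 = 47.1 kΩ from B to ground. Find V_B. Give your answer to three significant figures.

V_B ≈ 0.259 V

Looking into the second stage from A: R3 + R4 = 104.3 kΩ appears in parallel with R2.
R2 ‖ (R3+R4) = 3.011 kΩ.
So V_A = 3.41 × 0.1681 = 0.5732 V.
Stage 2 is unloaded, so V_B = V_A · R4/(R3+R4) = 0.5732 × 47.1/104.3 = 0.2588 V.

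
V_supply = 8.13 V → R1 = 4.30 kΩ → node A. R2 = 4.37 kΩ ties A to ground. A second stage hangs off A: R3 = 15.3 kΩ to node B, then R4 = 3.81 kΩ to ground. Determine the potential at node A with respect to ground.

V_A ≈ 3.68 V

Node A sees R2 in parallel with the series input of stage 2, R3 + R4 = 19.11 kΩ.
R2 ‖ (R3+R4) = 3.557 kΩ.
So V_A = 8.13 × 0.4527 = 3.680 V.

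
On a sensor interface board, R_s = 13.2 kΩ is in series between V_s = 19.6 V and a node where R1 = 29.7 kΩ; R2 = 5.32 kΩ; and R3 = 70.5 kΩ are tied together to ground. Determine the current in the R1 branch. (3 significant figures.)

I ≈ 0.160 mA

Equivalent of the parallel group: R_p = 4.240 kΩ.
V_A by voltage divider: V_A = 19.6 × 4.240/(13.2 + 4.240) = 4.766 V.
Branch current I = V_A/R1 = 4.766/29.7 = 0.1605 mA.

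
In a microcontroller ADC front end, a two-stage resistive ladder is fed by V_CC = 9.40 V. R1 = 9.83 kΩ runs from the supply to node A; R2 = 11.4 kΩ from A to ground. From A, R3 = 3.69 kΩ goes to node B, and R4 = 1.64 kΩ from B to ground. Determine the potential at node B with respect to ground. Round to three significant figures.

The second stage (R3 + R4 = 5.330 kΩ) loads node A in parallel with R2.
Effective lower resistance at A: R2 ‖ 5.330 = 3.632 kΩ.
First divider: V_A = V_CC · 3.632/(9.83 + 3.632) = 2.536 V.
V_B = V_A × 0.3077 = 0.7803 V.

V_B ≈ 0.780 V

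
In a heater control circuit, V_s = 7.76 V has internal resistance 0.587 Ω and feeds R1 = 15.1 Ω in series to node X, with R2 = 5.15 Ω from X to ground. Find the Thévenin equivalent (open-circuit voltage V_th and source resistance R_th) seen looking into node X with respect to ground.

V_th ≈ 1.92 V, R_th ≈ 3.88 Ω

R1' = 0.587 + 15.1 = 15.69 Ω (source resistance + R1).
Open-circuit (no load on X): V_th = V_s · R2/(R1' + R2) = 7.76 × 5.15/(15.69 + 5.15) = 1.918 V.
Zeroing V_s shorts the top of R1' to ground, so R_th = R1' ‖ R2 = 3.877 Ω.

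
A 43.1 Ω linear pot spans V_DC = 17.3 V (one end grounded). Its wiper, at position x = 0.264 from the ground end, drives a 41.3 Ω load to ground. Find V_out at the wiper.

Lower segment x·R_p = 11.38 Ω; upper segment (1−x)·R_p = 31.72 Ω.
(x·R_p) ‖ R_L = 8.921 Ω.
V_out = 17.3 × 8.921/(31.72 + 8.921) = 3.797 V.

V_out ≈ 3.80 V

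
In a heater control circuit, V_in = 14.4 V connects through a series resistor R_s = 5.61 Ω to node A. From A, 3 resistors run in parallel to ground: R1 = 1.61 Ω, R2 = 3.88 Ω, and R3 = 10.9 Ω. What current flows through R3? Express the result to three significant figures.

Combine the parallel branches: R_p = (1/1.61 + 1/3.88 + 1/10.9)⁻¹ = 1.030 Ω.
V_A by voltage divider: V_A = 14.4 × 1.030/(5.61 + 1.030) = 2.234 V.
I(R3) = V_A / R3 = 2.234/10.9 = 0.2050 A.
(Check via current divider: I_total = 2.169 A; share G_k/ΣG = 0.09452 → same result.)

I ≈ 0.205 A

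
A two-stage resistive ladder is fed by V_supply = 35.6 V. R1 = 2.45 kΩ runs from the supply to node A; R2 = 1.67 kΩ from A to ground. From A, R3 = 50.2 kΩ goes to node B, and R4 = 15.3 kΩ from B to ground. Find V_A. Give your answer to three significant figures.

The second stage (R3 + R4 = 65.50 kΩ) loads node A in parallel with R2.
Effective lower resistance at A: R2 ‖ 65.50 = 1.628 kΩ.
So V_A = 35.6 × 0.3993 = 14.21 V.

V_A ≈ 14.2 V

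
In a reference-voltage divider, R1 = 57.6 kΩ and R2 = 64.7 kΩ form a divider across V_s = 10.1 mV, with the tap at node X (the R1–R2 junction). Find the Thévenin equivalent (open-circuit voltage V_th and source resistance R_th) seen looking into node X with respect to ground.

V_th ≈ 5.34 mV, R_th ≈ 30.5 kΩ

With X open, the divider is unloaded: V_th = 10.1 × 64.7/122.3 = 5.343 mV.
Looking into X with the source shorted: R_th = R1·R2/(R1+R2) = 57.60 × 64.7/122.3 = 30.47 kΩ.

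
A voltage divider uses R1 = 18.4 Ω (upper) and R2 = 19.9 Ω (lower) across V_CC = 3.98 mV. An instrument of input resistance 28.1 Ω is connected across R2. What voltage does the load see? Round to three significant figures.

R2 ‖ R_L = (19.9 × 28.1)/(19.9 + 28.1) = 11.65 Ω.
Now apply the divider: V_out = 3.98 × 0.3877 = 1.543 mV.

V_out ≈ 1.54 mV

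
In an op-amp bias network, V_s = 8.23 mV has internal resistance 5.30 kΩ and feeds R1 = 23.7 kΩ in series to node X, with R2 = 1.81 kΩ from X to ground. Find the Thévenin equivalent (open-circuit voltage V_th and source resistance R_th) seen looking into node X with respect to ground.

V_th ≈ 0.483 mV, R_th ≈ 1.70 kΩ

R1' = 5.30 + 23.7 = 29.00 kΩ (source resistance + R1).
V_th is the unloaded tap voltage: V_s · R2/(R1'+R2) = 8.23 × 0.05875 = 0.4835 mV.
Looking into X with the source shorted: R_th = R1'·R2/(R1'+R2) = 29.00 × 1.81/30.81 = 1.704 kΩ.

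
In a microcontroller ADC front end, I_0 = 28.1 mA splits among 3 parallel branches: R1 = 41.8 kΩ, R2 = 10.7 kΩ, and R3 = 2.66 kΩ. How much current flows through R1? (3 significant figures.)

ΣG = 1/41.8 + 1/10.7 + 1/2.66 = 0.4933.
R1 takes the fraction G_k/ΣG = 0.02392/0.4933 = 0.04849, so I = 28.1 × 0.04849 = 1.363 mA.

I ≈ 1.36 mA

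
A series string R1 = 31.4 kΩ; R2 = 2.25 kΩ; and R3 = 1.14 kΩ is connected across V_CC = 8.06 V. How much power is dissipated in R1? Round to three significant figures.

Series current I = V_CC/ΣR = 8.06/34.79 = 0.2317 mA.
P(R1) = I²·R1 = (0.2317)² × 31.4 = 1.685 mW.

P ≈ 1.69 mW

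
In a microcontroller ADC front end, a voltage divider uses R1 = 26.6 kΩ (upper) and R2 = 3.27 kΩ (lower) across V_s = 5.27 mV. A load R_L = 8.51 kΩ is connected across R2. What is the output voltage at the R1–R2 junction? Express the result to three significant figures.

V_out ≈ 0.430 mV

The load sits in parallel with R2, giving an effective lower resistance R2' = R2·R_L/(R2+R_L) = 2.362 kΩ.
Now apply the divider: V_out = 5.27 × 0.08156 = 0.4298 mV.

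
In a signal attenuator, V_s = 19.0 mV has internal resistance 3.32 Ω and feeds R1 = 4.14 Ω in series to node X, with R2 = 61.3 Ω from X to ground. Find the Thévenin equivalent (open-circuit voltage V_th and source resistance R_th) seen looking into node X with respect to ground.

V_th ≈ 16.9 mV, R_th ≈ 6.65 Ω

R1' = 3.32 + 4.14 = 7.460 Ω (source resistance + R1).
V_th is the unloaded tap voltage: V_s · R2/(R1'+R2) = 19.0 × 0.8915 = 16.94 mV.
Zeroing V_s shorts the top of R1' to ground, so R_th = R1' ‖ R2 = 6.651 Ω.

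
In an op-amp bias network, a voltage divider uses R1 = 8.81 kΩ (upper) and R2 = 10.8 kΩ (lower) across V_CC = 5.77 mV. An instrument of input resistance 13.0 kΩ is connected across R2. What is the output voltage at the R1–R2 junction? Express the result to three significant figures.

V_out ≈ 2.31 mV

First combine the lower leg with the load: R2 ‖ R_L = 5.899 kΩ.
Then V_out = V_CC · R2'/(R1 + R2') = 5.77 × 5.899/14.71 = 2.314 mV.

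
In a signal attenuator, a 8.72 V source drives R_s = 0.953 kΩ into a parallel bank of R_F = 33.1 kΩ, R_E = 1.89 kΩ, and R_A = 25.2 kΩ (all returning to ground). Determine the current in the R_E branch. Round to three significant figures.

I ≈ 2.94 mA

Parallel bank: R_p = 1/(1/33.1 + 1/1.89 + 1/25.2) = 1.669 kΩ.
V_A = 8.72 × 1.669/2.622 = 5.551 V.
Branch current I = V_A/R_E = 5.551/1.89 = 2.937 mA.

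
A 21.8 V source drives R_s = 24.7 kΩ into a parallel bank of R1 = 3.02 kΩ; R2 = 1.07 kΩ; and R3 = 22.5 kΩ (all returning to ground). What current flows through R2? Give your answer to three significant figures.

Equivalent of the parallel group: R_p = 0.7633 kΩ.
V_A = 21.8 × 0.7633/25.46 = 0.6535 V.
Branch current I = V_A/R2 = 0.6535/1.07 = 0.6107 mA.
(Equivalently: I_total = 0.8561 mA, then current-divider fraction G_k/ΣG = 0.7133.)

I ≈ 0.611 mA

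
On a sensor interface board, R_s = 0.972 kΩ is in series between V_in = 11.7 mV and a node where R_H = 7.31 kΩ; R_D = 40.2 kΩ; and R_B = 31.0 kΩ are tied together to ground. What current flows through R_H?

I ≈ 1.35 µA

Combine the parallel branches: R_p = (1/7.31 + 1/40.2 + 1/31.0)⁻¹ = 5.156 kΩ.
V_A by voltage divider: V_A = 11.7 × 5.156/(0.972 + 5.156) = 9.844 mV.
I(R_H) = V_A / R_H = 9.844/7.31 = 1.347 µA.
(Check via current divider: I_total = 1.909 µA; share G_k/ΣG = 0.7054 → same result.)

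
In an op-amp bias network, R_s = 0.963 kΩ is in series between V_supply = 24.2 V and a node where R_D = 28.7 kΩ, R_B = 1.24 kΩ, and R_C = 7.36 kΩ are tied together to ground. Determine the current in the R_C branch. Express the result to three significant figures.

I ≈ 1.69 mA

Combine the parallel branches: R_p = (1/28.7 + 1/1.24 + 1/7.36)⁻¹ = 1.023 kΩ.
Node voltage V_A = V_supply · R_p/(R_s + R_p) = 24.2 × 0.5152 = 12.47 V.
I(R_C) = V_A / R_C = 12.47/7.36 = 1.694 mA.
(Check via current divider: I_total = 12.18 mA; share G_k/ΣG = 0.1390 → same result.)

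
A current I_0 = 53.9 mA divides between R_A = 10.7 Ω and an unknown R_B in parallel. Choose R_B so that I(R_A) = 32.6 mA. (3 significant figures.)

R_B ≈ 16.4 Ω

In a two-way split, I_A/I_0 = R_B/(R_A + R_B).
With f = 0.6048, R_B = R_A · f/(1−f) = 10.7 × 1.531 = 16.38 Ω.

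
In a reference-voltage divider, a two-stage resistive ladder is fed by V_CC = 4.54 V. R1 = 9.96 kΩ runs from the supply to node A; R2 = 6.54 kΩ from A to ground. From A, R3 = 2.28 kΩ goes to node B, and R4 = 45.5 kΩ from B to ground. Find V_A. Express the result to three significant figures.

V_A ≈ 1.66 V

The second stage (R3 + R4 = 47.78 kΩ) loads node A in parallel with R2.
Effective lower resistance at A: R2 ‖ 47.78 = 5.753 kΩ.
First divider: V_A = V_CC · 5.753/(9.96 + 5.753) = 1.662 V.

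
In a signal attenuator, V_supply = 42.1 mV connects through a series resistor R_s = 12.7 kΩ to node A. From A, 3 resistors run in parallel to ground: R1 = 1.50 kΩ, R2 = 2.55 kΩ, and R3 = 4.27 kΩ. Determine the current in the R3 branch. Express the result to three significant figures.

I ≈ 0.566 µA

Parallel bank: R_p = 1/(1/1.50 + 1/2.55 + 1/4.27) = 0.7734 kΩ.
V_A by voltage divider: V_A = 42.1 × 0.7734/(12.7 + 0.7734) = 2.417 mV.
Branch current I = V_A/R3 = 2.417/4.27 = 0.5659 µA.
(Check via current divider: I_total = 3.125 µA; share G_k/ΣG = 0.1811 → same result.)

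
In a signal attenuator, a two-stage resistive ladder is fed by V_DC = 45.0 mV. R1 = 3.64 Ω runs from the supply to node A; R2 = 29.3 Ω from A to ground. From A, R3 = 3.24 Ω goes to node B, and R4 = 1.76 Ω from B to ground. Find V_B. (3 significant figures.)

V_B ≈ 8.55 mV

The second stage (R3 + R4 = 5.000 Ω) loads node A in parallel with R2.
R2 ‖ (R3+R4) = 4.271 Ω.
First divider: V_A = V_DC · 4.271/(3.64 + 4.271) = 24.30 mV.
V_B = V_A × 0.3520 = 8.552 mV.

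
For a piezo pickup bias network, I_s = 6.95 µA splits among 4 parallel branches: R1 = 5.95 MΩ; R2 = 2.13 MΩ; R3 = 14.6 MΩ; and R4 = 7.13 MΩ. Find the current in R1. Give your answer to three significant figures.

Total conductance ΣG = 1/5.95 + 1/2.13 + 1/14.6 + 1/7.13 = 0.8463 (units of 1/MΩ).
By the current-divider rule, I = I_s · G_k/ΣG = 6.95 × 0.1986 = 1.380 µA.

I ≈ 1.38 µA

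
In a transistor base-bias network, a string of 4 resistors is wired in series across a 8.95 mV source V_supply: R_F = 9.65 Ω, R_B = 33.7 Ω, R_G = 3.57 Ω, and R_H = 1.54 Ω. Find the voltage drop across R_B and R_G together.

V ≈ 6.88 mV

Total series resistance ΣR = 9.65 + 33.7 + 3.57 + 1.54 = 48.46 Ω.
R_{R_B..R_G} = 33.7 + 3.57 = 37.27 Ω.
Voltage divider: V = V_supply · (37.27 / 48.46) = 8.95 × 0.7691 = 6.883 mV.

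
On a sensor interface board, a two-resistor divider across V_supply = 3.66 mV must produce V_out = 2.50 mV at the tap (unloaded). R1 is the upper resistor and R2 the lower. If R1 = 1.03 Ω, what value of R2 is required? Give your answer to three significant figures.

V_out/V_supply = R2/(R1+R2) = 0.6831.
Rearranging, R2 = R1·k/(1−k) = 1.03 × 2.155 = 2.220 Ω.

R2 ≈ 2.22 Ω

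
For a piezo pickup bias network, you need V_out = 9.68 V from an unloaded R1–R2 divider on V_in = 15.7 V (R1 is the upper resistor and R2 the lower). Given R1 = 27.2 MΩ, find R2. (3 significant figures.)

R2 ≈ 43.7 MΩ

The divider ratio is R2/(R1+R2) = 9.68/15.7 = 0.6166.
Rearranging, R2 = R1·k/(1−k) = 27.2 × 1.608 = 43.74 MΩ.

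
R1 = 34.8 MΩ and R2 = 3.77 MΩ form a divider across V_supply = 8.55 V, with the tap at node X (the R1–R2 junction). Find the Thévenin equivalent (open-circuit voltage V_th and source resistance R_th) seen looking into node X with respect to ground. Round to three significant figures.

V_th is the unloaded tap voltage: V_supply · R2/(R1+R2) = 8.55 × 0.09774 = 0.8357 V.
With V_supply suppressed (replaced by a short), R_th = R1 ‖ R2 = (34.80 × 3.77)/(34.80 + 3.77) = 3.402 MΩ.

V_th ≈ 0.836 V, R_th ≈ 3.40 MΩ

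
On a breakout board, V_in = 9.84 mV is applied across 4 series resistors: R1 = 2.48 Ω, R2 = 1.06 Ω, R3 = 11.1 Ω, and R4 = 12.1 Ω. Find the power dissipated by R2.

P ≈ 0.144 µW

Series current I = V_in/ΣR = 9.84/26.74 = 0.3680 mA.
P = I²R = 0.1354 × 1.06 = 0.1435 µW.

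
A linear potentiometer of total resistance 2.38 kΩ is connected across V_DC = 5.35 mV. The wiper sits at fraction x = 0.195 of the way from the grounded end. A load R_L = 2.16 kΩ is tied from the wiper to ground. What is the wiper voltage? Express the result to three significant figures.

Split the track: R_lower = x·R_p = 0.4641 kΩ, R_upper = (1−x)·R_p = 1.916 kΩ.
Lower segment in parallel with the load: 0.4641 ‖ 2.16 = 0.3820 kΩ.
Then V_out = V_DC · 0.3820/(1.916 + 0.3820) = 0.8894 mV.

V_out ≈ 0.889 mV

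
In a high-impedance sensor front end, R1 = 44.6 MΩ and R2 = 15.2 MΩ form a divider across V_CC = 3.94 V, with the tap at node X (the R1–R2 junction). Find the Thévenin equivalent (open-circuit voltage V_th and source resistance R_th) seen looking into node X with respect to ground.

V_th ≈ 1.00 V, R_th ≈ 11.3 MΩ

Open-circuit (no load on X): V_th = V_CC · R2/(R1 + R2) = 3.94 × 15.2/(44.60 + 15.2) = 1.001 V.
With V_CC suppressed (replaced by a short), R_th = R1 ‖ R2 = (44.60 × 15.2)/(44.60 + 15.2) = 11.34 MΩ.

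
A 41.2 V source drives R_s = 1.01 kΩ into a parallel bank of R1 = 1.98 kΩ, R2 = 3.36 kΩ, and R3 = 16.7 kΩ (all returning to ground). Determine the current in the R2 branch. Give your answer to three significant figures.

Combine the parallel branches: R_p = (1/1.98 + 1/3.36 + 1/16.7)⁻¹ = 1.159 kΩ.
V_A = 41.2 × 1.159/2.169 = 22.02 V.
Branch current I = V_A/R2 = 22.02/3.36 = 6.553 mA.

I ≈ 6.55 mA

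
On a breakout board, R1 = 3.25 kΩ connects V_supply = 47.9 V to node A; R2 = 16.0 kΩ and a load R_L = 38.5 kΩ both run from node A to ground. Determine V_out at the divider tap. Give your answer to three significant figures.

R2 ‖ R_L = (16.0 × 38.5)/(16.0 + 38.5) = 11.30 kΩ.
Now apply the divider: V_out = 47.9 × 0.7767 = 37.20 V.

V_out ≈ 37.2 V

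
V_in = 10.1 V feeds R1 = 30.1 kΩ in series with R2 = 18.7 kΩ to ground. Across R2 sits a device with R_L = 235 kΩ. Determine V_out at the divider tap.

V_out ≈ 3.69 V

First combine the lower leg with the load: R2 ‖ R_L = 17.32 kΩ.
Then V_out = V_in · R2'/(R1 + R2') = 10.1 × 17.32/47.42 = 3.689 V.
(Unloaded it would be 3.87 V; the load pulls it down.)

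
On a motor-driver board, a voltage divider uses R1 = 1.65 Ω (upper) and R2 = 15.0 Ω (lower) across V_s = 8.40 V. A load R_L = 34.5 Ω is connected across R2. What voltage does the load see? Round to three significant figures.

R2 ‖ R_L = (15.0 × 34.5)/(15.0 + 34.5) = 10.45 Ω.
Voltage divider with the loaded lower leg: V_out = 8.40 × 10.45/(1.65 + 10.45) = 8.40 × 0.8637 = 7.255 V.
(Unloaded it would be 7.57 V; the load pulls it down.)

V_out ≈ 7.25 V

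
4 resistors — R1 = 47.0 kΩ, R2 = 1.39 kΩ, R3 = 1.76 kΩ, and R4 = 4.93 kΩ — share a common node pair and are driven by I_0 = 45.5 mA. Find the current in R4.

I ≈ 6.11 mA

ΣG = 1/47.0 + 1/1.39 + 1/1.76 + 1/4.93 = 1.512.
By the current-divider rule, I = I_0 · G_k/ΣG = 45.5 × 0.1342 = 6.105 mA.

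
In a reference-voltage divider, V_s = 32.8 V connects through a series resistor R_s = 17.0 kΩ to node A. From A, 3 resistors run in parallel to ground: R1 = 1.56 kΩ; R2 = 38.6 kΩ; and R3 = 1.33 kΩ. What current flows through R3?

I ≈ 0.982 mA

Combine the parallel branches: R_p = (1/1.56 + 1/38.6 + 1/1.33)⁻¹ = 0.7048 kΩ.
V_A = 32.8 × 0.7048/17.70 = 1.306 V.
I(R3) = V_A / R3 = 1.306/1.33 = 0.9818 mA.
(Equivalently: I_total = 1.853 mA, then current-divider fraction G_k/ΣG = 0.5299.)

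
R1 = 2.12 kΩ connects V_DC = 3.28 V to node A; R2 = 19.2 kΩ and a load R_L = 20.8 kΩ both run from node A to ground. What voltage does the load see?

V_out ≈ 2.71 V

First combine the lower leg with the load: R2 ‖ R_L = 9.984 kΩ.
Voltage divider with the loaded lower leg: V_out = 3.28 × 9.984/(2.12 + 9.984) = 3.28 × 0.8249 = 2.706 V.
(Unloaded it would be 2.95 V; the load pulls it down.)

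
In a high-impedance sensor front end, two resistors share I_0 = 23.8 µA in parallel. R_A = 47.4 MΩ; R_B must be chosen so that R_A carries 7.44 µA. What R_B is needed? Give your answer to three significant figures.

R_B ≈ 21.6 MΩ

The fraction through R_A equals R_B/(R_A+R_B).
With f = 0.3126, R_B = R_A · f/(1−f) = 47.4 × 0.4548 = 21.56 MΩ.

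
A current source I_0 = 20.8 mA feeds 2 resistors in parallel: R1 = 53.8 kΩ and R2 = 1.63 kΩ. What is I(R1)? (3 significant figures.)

I ≈ 0.612 mA

For two parallel branches, I_k = I_0 · (other R)/(sum of R).
I(R1) = 20.8 × 1.63/(53.8 + 1.63) = 20.8 × 0.02941 = 0.6117 mA.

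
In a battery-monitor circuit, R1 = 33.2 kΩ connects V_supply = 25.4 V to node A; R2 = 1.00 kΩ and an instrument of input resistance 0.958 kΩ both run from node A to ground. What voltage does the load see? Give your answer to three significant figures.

V_out ≈ 0.369 V

First combine the lower leg with the load: R2 ‖ R_L = 0.4893 kΩ.
Now apply the divider: V_out = 25.4 × 0.01452 = 0.3689 V.
(Unloaded it would be 0.743 V; the load pulls it down.)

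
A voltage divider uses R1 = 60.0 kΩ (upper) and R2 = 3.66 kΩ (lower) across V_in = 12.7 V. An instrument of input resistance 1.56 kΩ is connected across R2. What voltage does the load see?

V_out ≈ 0.227 V

R2 ‖ R_L = (3.66 × 1.56)/(3.66 + 1.56) = 1.094 kΩ.
Now apply the divider: V_out = 12.7 × 0.01790 = 0.2274 V.
(Unloaded it would be 0.730 V; the load pulls it down.)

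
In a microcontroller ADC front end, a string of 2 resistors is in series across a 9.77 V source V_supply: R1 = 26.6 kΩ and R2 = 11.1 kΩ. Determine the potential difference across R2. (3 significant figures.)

V ≈ 2.88 V

ΣR = 26.6 + 11.1 = 37.70 kΩ.
V = V_supply · R/ΣR = 9.77 × 0.2944 = 2.877 V.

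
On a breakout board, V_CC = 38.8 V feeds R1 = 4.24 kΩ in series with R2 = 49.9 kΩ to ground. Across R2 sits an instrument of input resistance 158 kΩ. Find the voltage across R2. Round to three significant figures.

V_out ≈ 34.9 V

The load sits in parallel with R2, giving an effective lower resistance R2' = R2·R_L/(R2+R_L) = 37.92 kΩ.
Voltage divider with the loaded lower leg: V_out = 38.8 × 37.92/(4.24 + 37.92) = 38.8 × 0.8994 = 34.90 V.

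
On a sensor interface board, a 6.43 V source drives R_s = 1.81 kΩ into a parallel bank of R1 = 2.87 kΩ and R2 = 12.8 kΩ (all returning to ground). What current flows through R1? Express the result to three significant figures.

I ≈ 1.26 mA

Combine the parallel branches: R_p = (1/2.87 + 1/12.8)⁻¹ = 2.344 kΩ.
V_A by voltage divider: V_A = 6.43 × 2.344/(1.81 + 2.344) = 3.629 V.
Branch current I = V_A/R1 = 3.629/2.87 = 1.264 mA.
(Check via current divider: I_total = 1.548 mA; share G_k/ΣG = 0.8168 → same result.)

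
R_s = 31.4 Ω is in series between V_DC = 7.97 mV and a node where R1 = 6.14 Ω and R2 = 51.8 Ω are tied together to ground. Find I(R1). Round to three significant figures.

I ≈ 0.193 mA

Equivalent of the parallel group: R_p = 5.489 Ω.
V_A = 7.97 × 5.489/36.89 = 1.186 mV.
Branch current I = V_A/R1 = 1.186/6.14 = 0.1932 mA.
(Check via current divider: I_total = 0.2161 mA; share G_k/ΣG = 0.8940 → same result.)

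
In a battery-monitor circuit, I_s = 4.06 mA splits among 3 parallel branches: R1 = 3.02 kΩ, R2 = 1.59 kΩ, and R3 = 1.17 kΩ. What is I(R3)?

Conductances: ΣG = 1/3.02 + 1/1.59 + 1/1.17 = 1.815 (1/kΩ).
R3 takes the fraction G_k/ΣG = 0.8547/1.815 = 0.4710, so I = 4.06 × 0.4710 = 1.912 mA.

I ≈ 1.91 mA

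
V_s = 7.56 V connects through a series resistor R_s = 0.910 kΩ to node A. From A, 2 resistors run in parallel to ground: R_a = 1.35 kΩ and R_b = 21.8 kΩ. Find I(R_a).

Combine the parallel branches: R_p = (1/1.35 + 1/21.8)⁻¹ = 1.271 kΩ.
V_A = 7.56 × 1.271/2.181 = 4.406 V.
I(R_a) = V_A / R_a = 4.406/1.35 = 3.264 mA.
(Equivalently: I_total = 3.466 mA, then current-divider fraction G_k/ΣG = 0.9417.)

I ≈ 3.26 mA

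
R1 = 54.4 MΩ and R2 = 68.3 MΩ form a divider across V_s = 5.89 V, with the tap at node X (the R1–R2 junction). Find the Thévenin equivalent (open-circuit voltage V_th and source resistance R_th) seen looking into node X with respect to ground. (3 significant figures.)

V_th is the unloaded tap voltage: V_s · R2/(R1+R2) = 5.89 × 0.5566 = 3.279 V.
Looking into X with the source shorted: R_th = R1·R2/(R1+R2) = 54.40 × 68.3/122.7 = 30.28 MΩ.

V_th ≈ 3.28 V, R_th ≈ 30.3 MΩ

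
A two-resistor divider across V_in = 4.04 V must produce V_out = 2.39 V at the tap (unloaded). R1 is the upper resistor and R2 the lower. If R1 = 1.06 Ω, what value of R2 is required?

Required fraction k = V_out/V_in = 0.5916.
So R2 = R1 · V_out/(V_in − V_out) = 1.06 × 2.39/(4.04 − 2.39) = 1.06 × 1.448 = 1.535 Ω.

R2 ≈ 1.54 Ω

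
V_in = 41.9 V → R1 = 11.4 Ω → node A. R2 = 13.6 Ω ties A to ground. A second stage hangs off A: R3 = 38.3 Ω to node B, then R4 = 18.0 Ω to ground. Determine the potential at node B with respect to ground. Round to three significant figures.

V_B ≈ 6.56 V

The second stage (R3 + R4 = 56.30 Ω) loads node A in parallel with R2.
R2 ‖ (R3+R4) = 10.95 Ω.
First divider: V_A = V_in · 10.95/(11.4 + 10.95) = 20.53 V.
Stage 2 is unloaded, so V_B = V_A · R4/(R3+R4) = 20.53 × 18.0/56.30 = 6.564 V.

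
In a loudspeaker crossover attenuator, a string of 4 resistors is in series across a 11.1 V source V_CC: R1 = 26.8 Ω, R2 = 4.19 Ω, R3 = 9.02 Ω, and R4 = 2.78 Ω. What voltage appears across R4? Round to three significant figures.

V ≈ 0.721 V

Series total: ΣR = 26.8 + 4.19 + 9.02 + 2.78 = 42.79 Ω.
By the voltage-divider rule, V = 11.1 × 2.780/42.79 = 0.7211 V.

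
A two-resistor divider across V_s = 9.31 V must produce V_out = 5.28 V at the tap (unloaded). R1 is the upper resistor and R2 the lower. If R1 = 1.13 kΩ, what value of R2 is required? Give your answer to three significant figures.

R2 ≈ 1.48 kΩ

V_out/V_s = R2/(R1+R2) = 0.5671.
So R2 = R1 · V_out/(V_s − V_out) = 1.13 × 5.28/(9.31 − 5.28) = 1.13 × 1.310 = 1.480 kΩ.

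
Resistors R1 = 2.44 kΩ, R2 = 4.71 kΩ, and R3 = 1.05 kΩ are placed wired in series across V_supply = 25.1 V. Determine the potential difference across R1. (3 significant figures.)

V ≈ 7.47 V

Total series resistance ΣR = 2.44 + 4.71 + 1.05 = 8.200 kΩ.
Voltage divider: V = V_supply · (2.440 / 8.200) = 25.1 × 0.2976 = 7.469 V.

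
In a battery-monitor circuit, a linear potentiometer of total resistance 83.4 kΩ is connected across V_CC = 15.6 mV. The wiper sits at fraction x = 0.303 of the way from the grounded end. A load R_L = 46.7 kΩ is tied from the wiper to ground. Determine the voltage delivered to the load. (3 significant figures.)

V_out ≈ 3.43 mV

Lower segment x·R_p = 25.27 kΩ; upper segment (1−x)·R_p = 58.13 kΩ.
R_L loads the lower segment: effective lower R = 16.40 kΩ.
Loaded-divider output: V_out = 15.6 × 0.2200 = 3.432 mV.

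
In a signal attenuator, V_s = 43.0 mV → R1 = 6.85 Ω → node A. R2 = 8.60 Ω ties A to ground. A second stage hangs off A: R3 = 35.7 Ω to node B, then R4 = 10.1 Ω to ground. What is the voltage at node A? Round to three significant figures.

Node A sees R2 in parallel with the series input of stage 2, R3 + R4 = 45.80 Ω.
Effective lower resistance at A: R2 ‖ 45.80 = 7.240 Ω.
So V_A = 43.0 × 0.5139 = 22.10 mV.

V_A ≈ 22.1 mV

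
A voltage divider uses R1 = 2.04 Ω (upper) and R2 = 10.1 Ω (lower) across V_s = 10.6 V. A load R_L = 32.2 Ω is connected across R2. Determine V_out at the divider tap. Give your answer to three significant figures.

V_out ≈ 8.38 V

R2 ‖ R_L = (10.1 × 32.2)/(10.1 + 32.2) = 7.688 Ω.
Then V_out = V_s · R2'/(R1 + R2') = 10.6 × 7.688/9.728 = 8.377 V.
(Unloaded it would be 8.82 V; the load pulls it down.)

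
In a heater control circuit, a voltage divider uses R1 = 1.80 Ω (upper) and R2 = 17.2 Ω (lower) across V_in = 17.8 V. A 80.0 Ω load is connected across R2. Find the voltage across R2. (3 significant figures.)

First combine the lower leg with the load: R2 ‖ R_L = 14.16 Ω.
Then V_out = V_in · R2'/(R1 + R2') = 17.8 × 14.16/15.96 = 15.79 V.
(Unloaded it would be 16.1 V; the load pulls it down.)

V_out ≈ 15.8 V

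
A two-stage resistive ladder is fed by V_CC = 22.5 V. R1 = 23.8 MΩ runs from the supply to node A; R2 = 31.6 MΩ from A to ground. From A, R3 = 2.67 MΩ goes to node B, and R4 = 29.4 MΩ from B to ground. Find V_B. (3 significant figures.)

The second stage (R3 + R4 = 32.07 MΩ) loads node A in parallel with R2.
Effective lower resistance at A: R2 ‖ 32.07 = 15.92 MΩ.
V_A = 22.5 × 15.92/(23.8 + 15.92) = 9.017 V.
Stage 2 is unloaded, so V_B = V_A · R4/(R3+R4) = 9.017 × 29.4/32.07 = 8.266 V.

V_B ≈ 8.27 V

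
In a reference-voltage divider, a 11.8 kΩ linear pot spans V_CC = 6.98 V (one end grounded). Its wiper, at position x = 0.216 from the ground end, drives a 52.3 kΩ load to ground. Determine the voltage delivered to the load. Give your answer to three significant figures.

Split the track: R_lower = x·R_p = 2.549 kΩ, R_upper = (1−x)·R_p = 9.251 kΩ.
(x·R_p) ‖ R_L = 2.430 kΩ.
V_out = 6.98 × 2.430/(9.251 + 2.430) = 1.452 V.

V_out ≈ 1.45 V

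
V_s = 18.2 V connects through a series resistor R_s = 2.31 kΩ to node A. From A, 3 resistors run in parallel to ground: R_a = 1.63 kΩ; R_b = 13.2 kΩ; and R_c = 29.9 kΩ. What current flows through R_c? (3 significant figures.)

Combine the parallel branches: R_p = (1/1.63 + 1/13.2 + 1/29.9)⁻¹ = 1.384 kΩ.
V_A by voltage divider: V_A = 18.2 × 1.384/(2.31 + 1.384) = 6.818 V.
I(R_c) = V_A / R_c = 6.818/29.9 = 0.2280 mA.

I ≈ 0.228 mA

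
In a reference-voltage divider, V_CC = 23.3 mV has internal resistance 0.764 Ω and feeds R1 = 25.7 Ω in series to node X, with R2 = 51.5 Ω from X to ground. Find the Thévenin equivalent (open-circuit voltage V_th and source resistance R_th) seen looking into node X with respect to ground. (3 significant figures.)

R1' = 0.764 + 25.7 = 26.46 Ω (source resistance + R1).
V_th is the unloaded tap voltage: V_CC · R2/(R1'+R2) = 23.3 × 0.6606 = 15.39 mV.
Zeroing V_CC shorts the top of R1' to ground, so R_th = R1' ‖ R2 = 17.48 Ω.

V_th ≈ 15.4 mV, R_th ≈ 17.5 Ω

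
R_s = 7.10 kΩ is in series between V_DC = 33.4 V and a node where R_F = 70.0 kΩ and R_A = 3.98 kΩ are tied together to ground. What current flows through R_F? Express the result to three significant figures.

Parallel bank: R_p = 1/(1/70.0 + 1/3.98) = 3.766 kΩ.
V_A = 33.4 × 3.766/10.87 = 11.58 V.
Branch current I = V_A/R_F = 11.58/70.0 = 0.1654 mA.
(Equivalently: I_total = 3.074 mA, then current-divider fraction G_k/ΣG = 0.05380.)

I ≈ 0.165 mA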